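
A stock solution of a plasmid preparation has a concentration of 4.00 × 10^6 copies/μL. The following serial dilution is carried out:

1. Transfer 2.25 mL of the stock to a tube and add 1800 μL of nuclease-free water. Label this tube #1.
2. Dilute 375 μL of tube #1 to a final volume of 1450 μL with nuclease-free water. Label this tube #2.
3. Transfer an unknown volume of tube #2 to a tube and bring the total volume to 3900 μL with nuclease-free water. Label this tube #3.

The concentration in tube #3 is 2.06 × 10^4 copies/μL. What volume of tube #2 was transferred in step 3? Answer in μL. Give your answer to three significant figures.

Step 1: 2.25 mL + 1800 μL = 4.05 mL total → factor 4.05/2.25 = 1.8
Step 2: 375 μL brought to 1450 μL → factor 1450/375 = 3.8667
Step 3: v brought to 3900 μL → factor = 3900 μL/v
Product of known-step factors = 6.96
Overall factor = 4.00 × 10^6 copies/μL / (2.06 × 10^4 copies/μL) = 194.17
Step-3 factor = 194.17 / 6.96 = 27.899
v = 3900 μL / 27.899 = 140 μL

140 μL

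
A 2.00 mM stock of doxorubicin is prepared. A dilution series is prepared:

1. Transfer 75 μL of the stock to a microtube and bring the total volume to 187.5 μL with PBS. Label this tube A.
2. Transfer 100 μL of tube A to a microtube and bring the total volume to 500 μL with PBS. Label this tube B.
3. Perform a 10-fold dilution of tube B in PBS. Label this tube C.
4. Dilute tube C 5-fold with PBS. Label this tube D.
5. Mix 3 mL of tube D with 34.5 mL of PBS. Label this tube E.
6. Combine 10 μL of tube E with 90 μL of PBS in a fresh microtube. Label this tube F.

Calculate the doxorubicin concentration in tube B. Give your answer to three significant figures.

0.160 mM

Step 1: 75 μL brought to 187.5 μL → factor 187.5/75 = 2.5
Step 2: 100 μL brought to 500 μL → factor 500/100 = 5
Dilution factor through tube B = 2.5 × 5 = 12.5
[tube B] = 2.00 mM / 12.5 = 0.160 mM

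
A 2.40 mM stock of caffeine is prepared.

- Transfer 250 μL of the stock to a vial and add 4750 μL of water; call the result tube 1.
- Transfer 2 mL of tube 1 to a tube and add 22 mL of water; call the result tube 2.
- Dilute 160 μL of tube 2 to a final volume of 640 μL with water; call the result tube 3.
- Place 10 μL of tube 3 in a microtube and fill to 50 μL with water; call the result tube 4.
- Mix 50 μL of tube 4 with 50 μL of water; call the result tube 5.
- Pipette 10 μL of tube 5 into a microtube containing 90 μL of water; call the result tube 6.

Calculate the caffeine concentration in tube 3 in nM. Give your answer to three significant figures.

Step 1: 250 μL + 4750 μL = 5000 μL total → factor 5000/250 = 20
Step 2: 2 mL + 22 mL = 24 mL total → factor 24/2 = 12
Step 3: 160 μL brought to 640 μL → factor 640/160 = 4
Dilution factor through tube 3 = 20 × 12 × 4 = 960
[tube 3] = 2.40 mM / 960 = 0.002500 mM = 2.50 × 10^3 nM

2.50 × 10^3 nM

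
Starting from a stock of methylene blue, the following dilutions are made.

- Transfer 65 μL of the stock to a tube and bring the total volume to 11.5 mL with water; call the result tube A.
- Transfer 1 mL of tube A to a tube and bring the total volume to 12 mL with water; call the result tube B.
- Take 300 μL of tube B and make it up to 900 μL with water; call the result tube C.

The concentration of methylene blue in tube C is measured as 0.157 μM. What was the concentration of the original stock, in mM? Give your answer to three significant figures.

Step 1: 65 μL brought to 11.5 mL → factor 11500/65 = 176.92
Step 2: 1 mL brought to 12 mL → factor 12/1 = 12
Step 3: 300 μL brought to 900 μL → factor 900/300 = 3
Overall dilution factor = 176.92 × 12 × 3 = 6369.2
Stock = 0.157 μM × 6369.2 = 1000 μM = 1.00 mM

1.00 mM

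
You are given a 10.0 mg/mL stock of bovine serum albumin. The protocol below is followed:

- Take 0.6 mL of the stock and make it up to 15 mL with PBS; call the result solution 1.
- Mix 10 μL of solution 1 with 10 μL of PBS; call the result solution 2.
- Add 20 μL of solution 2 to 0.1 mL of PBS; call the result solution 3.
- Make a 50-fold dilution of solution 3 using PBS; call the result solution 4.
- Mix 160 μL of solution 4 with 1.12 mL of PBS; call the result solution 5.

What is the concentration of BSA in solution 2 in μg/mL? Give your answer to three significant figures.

200 μg/mL

Step 1: 0.6 mL brought to 15 mL → factor 15/0.6 = 25
Step 2: 10 μL + 10 μL = 20 μL total → factor 20/10 = 2
Dilution factor through solution 2 = 25 × 2 = 50
[solution 2] = 10.0 mg/mL / 50 = 0.2000 mg/mL = 200 μg/mL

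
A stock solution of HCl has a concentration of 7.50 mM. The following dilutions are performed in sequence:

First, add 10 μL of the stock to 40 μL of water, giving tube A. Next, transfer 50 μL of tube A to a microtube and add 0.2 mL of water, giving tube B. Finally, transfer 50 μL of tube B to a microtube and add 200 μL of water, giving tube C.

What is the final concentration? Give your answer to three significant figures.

Step 1: 10 μL + 40 μL = 50 μL total → factor 50/10 = 5
Step 2: 50 μL + 0.2 mL = 250 μL total → factor 250/50 = 5
Step 3: 50 μL + 200 μL = 250 μL total → factor 250/50 = 5
Overall dilution factor = 5 × 5 × 5 = 125
Final = 7.50 mM / 125 = 0.0600 mM

0.0600 mM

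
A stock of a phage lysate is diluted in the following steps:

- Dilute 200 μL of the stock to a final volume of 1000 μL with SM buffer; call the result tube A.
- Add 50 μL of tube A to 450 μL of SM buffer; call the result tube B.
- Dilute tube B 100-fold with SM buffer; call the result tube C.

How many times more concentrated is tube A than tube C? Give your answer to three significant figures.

1.00 × 10^3

Step 1: 200 μL brought to 1000 μL → factor 1000/200 = 5
Step 2: 50 μL + 450 μL = 500 μL total → factor 500/50 = 10
Step 3: 100-fold → factor 100
Dilution factor to tube A = 5; to tube C = 5000
[tube A]/[tube C] = (factor to tube C)/(factor to tube A) = 5000/5 = 1.00 × 10^3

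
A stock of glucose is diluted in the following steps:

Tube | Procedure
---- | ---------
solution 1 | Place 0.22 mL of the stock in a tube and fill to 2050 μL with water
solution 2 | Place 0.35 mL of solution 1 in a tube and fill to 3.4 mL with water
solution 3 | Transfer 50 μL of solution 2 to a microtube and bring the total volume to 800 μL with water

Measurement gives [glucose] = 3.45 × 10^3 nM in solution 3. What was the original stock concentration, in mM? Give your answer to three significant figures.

5.00 mM

Step 1: 0.22 mL brought to 2050 μL → factor 2.05/0.22 = 9.3182
Step 2: 0.35 mL brought to 3.4 mL → factor 3.4/0.35 = 9.7143
Step 3: 50 μL brought to 800 μL → factor 800/50 = 16
Overall dilution factor = 9.3182 × 9.7143 × 16 = 1448.3
Stock = 3.45 × 10^3 nM × 1448.3 = 4.997 × 10^6 nM = 5.00 mM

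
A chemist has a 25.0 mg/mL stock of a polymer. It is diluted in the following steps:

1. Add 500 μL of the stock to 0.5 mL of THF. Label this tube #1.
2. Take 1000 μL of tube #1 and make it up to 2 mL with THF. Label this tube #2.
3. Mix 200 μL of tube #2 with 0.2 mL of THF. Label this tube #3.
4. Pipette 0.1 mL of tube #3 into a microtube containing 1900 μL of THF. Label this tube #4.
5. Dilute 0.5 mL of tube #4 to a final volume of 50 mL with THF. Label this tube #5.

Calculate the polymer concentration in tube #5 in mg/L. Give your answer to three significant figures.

Step 1: 500 μL + 0.5 mL = 1000 μL total → factor 1000/500 = 2
Step 2: 1000 μL brought to 2 mL → factor 2000/1000 = 2
Step 3: 200 μL + 0.2 mL = 400 μL total → factor 400/200 = 2
Step 4: 0.1 mL + 1900 μL = 2 mL total → factor 2/0.1 = 20
Step 5: 0.5 mL brought to 50 mL → factor 50/0.5 = 100
Dilution factor through tube #5 = 2 × 2 × 2 × 20 × 100 = 16000
[tube #5] = 25.0 mg/mL / 16000 = 0.001563 mg/mL = 1.56 mg/L

1.56 mg/L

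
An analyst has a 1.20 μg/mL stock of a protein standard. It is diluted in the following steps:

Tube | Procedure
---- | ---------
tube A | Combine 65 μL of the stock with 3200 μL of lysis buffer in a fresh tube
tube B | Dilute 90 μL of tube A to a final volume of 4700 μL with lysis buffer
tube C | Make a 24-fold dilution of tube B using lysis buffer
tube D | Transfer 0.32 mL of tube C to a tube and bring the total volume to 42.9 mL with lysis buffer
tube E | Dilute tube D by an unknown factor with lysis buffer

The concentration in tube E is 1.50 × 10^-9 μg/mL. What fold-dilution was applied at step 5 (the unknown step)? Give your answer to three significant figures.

Step 1: 65 μL + 3200 μL = 3265 μL total → factor 3265/65 = 50.231
Step 2: 90 μL brought to 4700 μL → factor 4700/90 = 52.222
Step 3: 24-fold → factor 24
Step 4: 0.32 mL brought to 42.9 mL → factor 42.9/0.32 = 134.06
Step 5: unknown factor x
Product of known-step factors = 8.44 × 10^6
Overall factor = 1.20 μg/mL / (1.50 × 10^-9 μg/mL) = 8 × 10^8
x = 8 × 10^8 / 8.44 × 10^6 = 94.8

94.8-fold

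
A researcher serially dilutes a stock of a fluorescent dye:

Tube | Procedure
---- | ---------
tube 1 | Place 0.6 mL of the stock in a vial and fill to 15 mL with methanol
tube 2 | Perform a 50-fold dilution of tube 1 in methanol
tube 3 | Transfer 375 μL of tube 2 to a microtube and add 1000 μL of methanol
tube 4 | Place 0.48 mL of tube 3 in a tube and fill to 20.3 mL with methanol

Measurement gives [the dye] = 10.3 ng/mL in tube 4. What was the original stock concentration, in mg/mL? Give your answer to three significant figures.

Step 1: 0.6 mL brought to 15 mL → factor 15/0.6 = 25
Step 2: 50-fold → factor 50
Step 3: 375 μL + 1000 μL = 1375 μL total → factor 1375/375 = 3.6667
Step 4: 0.48 mL brought to 20.3 mL → factor 20.3/0.48 = 42.292
Overall dilution factor = 25 × 50 × 3.6667 × 42.292 = 1.9384 × 10^5
Stock = 10.3 ng/mL × 1.9384 × 10^5 = 1.997 × 10^6 ng/mL = 2.00 mg/mL

2.00 mg/mL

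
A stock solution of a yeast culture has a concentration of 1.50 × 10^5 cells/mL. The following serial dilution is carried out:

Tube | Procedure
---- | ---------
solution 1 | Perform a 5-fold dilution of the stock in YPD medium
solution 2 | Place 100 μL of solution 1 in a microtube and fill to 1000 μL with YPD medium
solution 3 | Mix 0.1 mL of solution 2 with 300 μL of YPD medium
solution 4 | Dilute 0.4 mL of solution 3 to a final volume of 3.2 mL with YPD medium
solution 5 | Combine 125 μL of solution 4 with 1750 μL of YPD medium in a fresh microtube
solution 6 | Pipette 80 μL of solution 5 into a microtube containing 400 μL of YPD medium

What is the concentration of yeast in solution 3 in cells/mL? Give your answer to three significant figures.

750 cells/mL

Step 1: 5-fold → factor 5
Step 2: 100 μL brought to 1000 μL → factor 1000/100 = 10
Step 3: 0.1 mL + 300 μL = 0.4 mL total → factor 0.4/0.1 = 4
Dilution factor through solution 3 = 5 × 10 × 4 = 200
[solution 3] = 1.50 × 10^5 cells/mL / 200 = 750 cells/mL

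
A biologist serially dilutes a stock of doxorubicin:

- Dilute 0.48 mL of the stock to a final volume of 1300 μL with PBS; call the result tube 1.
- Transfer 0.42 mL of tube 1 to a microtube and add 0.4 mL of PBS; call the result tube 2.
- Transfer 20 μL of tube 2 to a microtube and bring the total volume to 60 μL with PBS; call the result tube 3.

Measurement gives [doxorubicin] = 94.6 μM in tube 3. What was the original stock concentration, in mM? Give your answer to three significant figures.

1.50 mM

Step 1: 0.48 mL brought to 1300 μL → factor 1.3/0.48 = 2.7083
Step 2: 0.42 mL + 0.4 mL = 0.82 mL total → factor 0.82/0.42 = 1.9524
Step 3: 20 μL brought to 60 μL → factor 60/20 = 3
Overall dilution factor = 2.7083 × 1.9524 × 3 = 15.863
Stock = 94.6 μM × 15.863 = 1501 μM = 1.50 mM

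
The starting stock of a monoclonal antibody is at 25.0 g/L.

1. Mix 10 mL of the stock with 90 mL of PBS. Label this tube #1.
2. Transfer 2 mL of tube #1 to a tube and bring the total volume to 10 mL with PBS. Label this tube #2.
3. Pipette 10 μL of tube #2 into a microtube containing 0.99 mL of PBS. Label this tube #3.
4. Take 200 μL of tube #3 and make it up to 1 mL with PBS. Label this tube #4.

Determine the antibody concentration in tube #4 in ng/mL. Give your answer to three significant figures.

1.00 × 10^3 ng/mL

Step 1: 10 mL + 90 mL = 100 mL total → factor 100/10 = 10
Step 2: 2 mL brought to 10 mL → factor 10/2 = 5
Step 3: 10 μL + 0.99 mL = 1000 μL total → factor 1000/10 = 100
Step 4: 200 μL brought to 1 mL → factor 1000/200 = 5
Overall dilution factor = 10 × 5 × 100 × 5 = 25000
Final = 25.0 g/L / 25000 = 0.001000 g/L = 1.00 × 10^3 ng/mL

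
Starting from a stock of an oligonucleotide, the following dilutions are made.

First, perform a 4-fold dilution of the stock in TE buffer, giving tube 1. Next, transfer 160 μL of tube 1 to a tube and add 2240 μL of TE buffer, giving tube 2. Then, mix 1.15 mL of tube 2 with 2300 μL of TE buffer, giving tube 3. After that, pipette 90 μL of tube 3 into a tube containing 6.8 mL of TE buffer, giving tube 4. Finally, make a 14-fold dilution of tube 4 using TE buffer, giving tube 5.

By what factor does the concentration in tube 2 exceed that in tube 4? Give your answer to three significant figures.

Step 1: 4-fold → factor 4
Step 2: 160 μL + 2240 μL = 2400 μL total → factor 2400/160 = 15
Step 3: 1.15 mL + 2300 μL = 3.45 mL total → factor 3.45/1.15 = 3
Step 4: 90 μL + 6.8 mL = 6890 μL total → factor 6890/90 = 76.556
Dilution factor to tube 2 = 60; to tube 4 = 13780
[tube 2]/[tube 4] = (factor to tube 4)/(factor to tube 2) = 13780/60 = 230

230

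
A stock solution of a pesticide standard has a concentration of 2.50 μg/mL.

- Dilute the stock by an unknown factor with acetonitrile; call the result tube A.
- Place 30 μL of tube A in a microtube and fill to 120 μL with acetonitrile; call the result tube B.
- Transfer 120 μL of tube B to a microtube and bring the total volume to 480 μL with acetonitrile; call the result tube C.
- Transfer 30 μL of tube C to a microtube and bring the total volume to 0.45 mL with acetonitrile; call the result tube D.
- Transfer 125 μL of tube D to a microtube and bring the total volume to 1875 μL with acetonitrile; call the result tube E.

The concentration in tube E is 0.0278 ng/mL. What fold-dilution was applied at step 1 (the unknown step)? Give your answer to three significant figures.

Step 1: unknown factor x
Step 2: 30 μL brought to 120 μL → factor 120/30 = 4
Step 3: 120 μL brought to 480 μL → factor 480/120 = 4
Step 4: 30 μL brought to 0.45 mL → factor 450/30 = 15
Step 5: 125 μL brought to 1875 μL → factor 1875/125 = 15
Product of known-step factors = 3600
Overall factor = 2.50 μg/mL / (0.0278 ng/mL) = 89928
x = 89928 / 3600 = 25.0

25.0-fold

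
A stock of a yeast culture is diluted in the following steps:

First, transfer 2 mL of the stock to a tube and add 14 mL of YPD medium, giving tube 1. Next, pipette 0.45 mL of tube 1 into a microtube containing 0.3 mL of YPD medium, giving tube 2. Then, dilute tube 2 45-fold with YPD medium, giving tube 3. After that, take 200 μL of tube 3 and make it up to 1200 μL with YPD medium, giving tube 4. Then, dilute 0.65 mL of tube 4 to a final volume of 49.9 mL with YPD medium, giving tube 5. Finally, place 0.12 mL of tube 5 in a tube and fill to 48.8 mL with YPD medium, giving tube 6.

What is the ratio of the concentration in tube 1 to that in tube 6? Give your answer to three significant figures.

1.40 × 10^7

Step 1: 2 mL + 14 mL = 16 mL total → factor 16/2 = 8
Step 2: 0.45 mL + 0.3 mL = 0.75 mL total → factor 0.75/0.45 = 1.6667
Step 3: 45-fold → factor 45
Step 4: 200 μL brought to 1200 μL → factor 1200/200 = 6
Step 5: 0.65 mL brought to 49.9 mL → factor 49.9/0.65 = 76.769
Step 6: 0.12 mL brought to 48.8 mL → factor 48.8/0.12 = 406.67
Dilution factor to tube 1 = 8; to tube 6 = 1.1239 × 10^8
[tube 1]/[tube 6] = (factor to tube 6)/(factor to tube 1) = 1.1239 × 10^8/8 = 1.40 × 10^7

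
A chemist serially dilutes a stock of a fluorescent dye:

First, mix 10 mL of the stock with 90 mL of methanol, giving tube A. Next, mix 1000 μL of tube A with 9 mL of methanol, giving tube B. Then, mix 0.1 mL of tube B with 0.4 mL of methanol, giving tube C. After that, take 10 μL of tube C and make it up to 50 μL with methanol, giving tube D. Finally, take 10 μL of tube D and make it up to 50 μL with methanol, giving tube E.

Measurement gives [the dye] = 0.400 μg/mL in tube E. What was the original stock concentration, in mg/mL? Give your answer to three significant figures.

5.00 mg/mL

Step 1: 10 mL + 90 mL = 100 mL total → factor 100/10 = 10
Step 2: 1000 μL + 9 mL = 10000 μL total → factor 10000/1000 = 10
Step 3: 0.1 mL + 0.4 mL = 0.5 mL total → factor 0.5/0.1 = 5
Step 4: 10 μL brought to 50 μL → factor 50/10 = 5
Step 5: 10 μL brought to 50 μL → factor 50/10 = 5
Overall dilution factor = 10 × 10 × 5 × 5 × 5 = 12500
Stock = 0.400 μg/mL × 12500 = 5000 μg/mL = 5.00 mg/mL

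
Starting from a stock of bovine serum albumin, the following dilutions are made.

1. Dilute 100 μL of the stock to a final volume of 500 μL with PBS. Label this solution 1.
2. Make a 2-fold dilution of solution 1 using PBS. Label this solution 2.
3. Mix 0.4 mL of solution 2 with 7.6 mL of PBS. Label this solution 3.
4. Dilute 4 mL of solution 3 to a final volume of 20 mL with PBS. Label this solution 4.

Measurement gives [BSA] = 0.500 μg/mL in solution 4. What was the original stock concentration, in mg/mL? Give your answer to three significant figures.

Step 1: 100 μL brought to 500 μL → factor 500/100 = 5
Step 2: 2-fold → factor 2
Step 3: 0.4 mL + 7.6 mL = 8 mL total → factor 8/0.4 = 20
Step 4: 4 mL brought to 20 mL → factor 20/4 = 5
Overall dilution factor = 5 × 2 × 20 × 5 = 1000
Stock = 0.500 μg/mL × 1000 = 500.0 μg/mL = 0.500 mg/mL

0.500 mg/mL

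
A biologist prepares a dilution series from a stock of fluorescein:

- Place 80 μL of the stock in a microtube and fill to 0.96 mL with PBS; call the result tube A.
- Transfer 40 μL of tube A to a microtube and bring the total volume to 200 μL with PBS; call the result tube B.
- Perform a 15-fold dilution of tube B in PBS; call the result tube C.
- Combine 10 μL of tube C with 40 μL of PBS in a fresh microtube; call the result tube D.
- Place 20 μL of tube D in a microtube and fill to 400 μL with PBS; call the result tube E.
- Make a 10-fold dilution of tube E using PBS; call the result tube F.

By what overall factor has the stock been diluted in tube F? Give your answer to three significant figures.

9.00 × 10^5

Step 1: 80 μL brought to 0.96 mL → factor 960/80 = 12
Step 2: 40 μL brought to 200 μL → factor 200/40 = 5
Step 3: 15-fold → factor 15
Step 4: 10 μL + 40 μL = 50 μL total → factor 50/10 = 5
Step 5: 20 μL brought to 400 μL → factor 400/20 = 20
Step 6: 10-fold → factor 10
Overall dilution factor = 12 × 5 × 15 × 5 × 20 × 10 = 9 × 10^5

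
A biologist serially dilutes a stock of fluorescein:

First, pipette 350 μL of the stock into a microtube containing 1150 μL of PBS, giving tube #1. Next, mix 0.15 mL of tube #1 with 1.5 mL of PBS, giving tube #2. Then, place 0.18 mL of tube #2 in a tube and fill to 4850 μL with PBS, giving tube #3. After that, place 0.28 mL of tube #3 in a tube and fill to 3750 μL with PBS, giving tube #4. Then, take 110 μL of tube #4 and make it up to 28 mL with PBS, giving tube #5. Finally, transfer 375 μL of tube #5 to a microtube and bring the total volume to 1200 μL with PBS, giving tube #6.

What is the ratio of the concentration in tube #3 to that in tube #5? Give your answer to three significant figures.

3.41 × 10^3

Step 1: 350 μL + 1150 μL = 1500 μL total → factor 1500/350 = 4.2857
Step 2: 0.15 mL + 1.5 mL = 1.65 mL total → factor 1.65/0.15 = 11
Step 3: 0.18 mL brought to 4850 μL → factor 4.85/0.18 = 26.944
Step 4: 0.28 mL brought to 3750 μL → factor 3.75/0.28 = 13.393
Step 5: 110 μL brought to 28 mL → factor 28000/110 = 254.55
Dilution factor to tube #3 = 1270.2; to tube #5 = 4.3304 × 10^6
[tube #3]/[tube #5] = (factor to tube #5)/(factor to tube #3) = 4.3304 × 10^6/1270.2 = 3.41 × 10^3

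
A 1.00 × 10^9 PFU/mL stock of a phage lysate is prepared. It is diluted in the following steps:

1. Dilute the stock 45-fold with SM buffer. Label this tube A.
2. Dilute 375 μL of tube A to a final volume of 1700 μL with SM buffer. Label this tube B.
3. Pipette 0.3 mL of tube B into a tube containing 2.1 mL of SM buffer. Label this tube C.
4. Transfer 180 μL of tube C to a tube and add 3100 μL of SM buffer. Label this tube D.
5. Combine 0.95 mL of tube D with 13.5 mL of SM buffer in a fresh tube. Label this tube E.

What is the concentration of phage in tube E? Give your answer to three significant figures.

2.21 × 10^3 PFU/mL

Step 1: 45-fold → factor 45
Step 2: 375 μL brought to 1700 μL → factor 1700/375 = 4.5333
Step 3: 0.3 mL + 2.1 mL = 2.4 mL total → factor 2.4/0.3 = 8
Step 4: 180 μL + 3100 μL = 3280 μL total → factor 3280/180 = 18.222
Step 5: 0.95 mL + 13.5 mL = 14.45 mL total → factor 14.45/0.95 = 15.211
Overall dilution factor = 45 × 4.5333 × 8 × 18.222 × 15.211 = 4.5234 × 10^5
Final = 1.00 × 10^9 PFU/mL / 4.5234 × 10^5 = 2.21 × 10^3 PFU/mL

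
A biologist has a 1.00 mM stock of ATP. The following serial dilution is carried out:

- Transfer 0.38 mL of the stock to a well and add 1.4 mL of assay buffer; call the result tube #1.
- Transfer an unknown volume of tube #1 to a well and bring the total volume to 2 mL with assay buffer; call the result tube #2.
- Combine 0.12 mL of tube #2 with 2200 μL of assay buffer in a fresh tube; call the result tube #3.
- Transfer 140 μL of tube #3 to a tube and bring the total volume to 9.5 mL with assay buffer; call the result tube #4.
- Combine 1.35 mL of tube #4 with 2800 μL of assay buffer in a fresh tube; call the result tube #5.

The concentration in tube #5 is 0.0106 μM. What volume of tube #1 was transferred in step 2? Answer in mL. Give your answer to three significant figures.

Step 1: 0.38 mL + 1.4 mL = 1.78 mL total → factor 1.78/0.38 = 4.6842
Step 2: v brought to 2 mL → factor = 2 mL/v
Step 3: 0.12 mL + 2200 μL = 2.32 mL total → factor 2.32/0.12 = 19.333
Step 4: 140 μL brought to 9.5 mL → factor 9500/140 = 67.857
Step 5: 1.35 mL + 2800 μL = 4.15 mL total → factor 4.15/1.35 = 3.0741
Product of known-step factors = 18891
Overall factor = 1.00 mM / (0.0106 μM) = 94340
Step-2 factor = 94340 / 18891 = 4.9939
v = 2 mL / 4.9939 = 0.400 mL

0.400 mL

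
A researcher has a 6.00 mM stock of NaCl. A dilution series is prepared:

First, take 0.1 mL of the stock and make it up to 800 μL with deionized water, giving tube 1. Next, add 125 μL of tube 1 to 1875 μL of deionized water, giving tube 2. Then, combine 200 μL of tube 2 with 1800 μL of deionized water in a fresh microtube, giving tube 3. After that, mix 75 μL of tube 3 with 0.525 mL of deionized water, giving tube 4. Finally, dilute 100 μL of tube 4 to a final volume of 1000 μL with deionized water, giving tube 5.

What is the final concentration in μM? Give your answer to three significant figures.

Step 1: 0.1 mL brought to 800 μL → factor 0.8/0.1 = 8
Step 2: 125 μL + 1875 μL = 2000 μL total → factor 2000/125 = 16
Step 3: 200 μL + 1800 μL = 2000 μL total → factor 2000/200 = 10
Step 4: 75 μL + 0.525 mL = 600 μL total → factor 600/75 = 8
Step 5: 100 μL brought to 1000 μL → factor 1000/100 = 10
Overall dilution factor = 8 × 16 × 10 × 8 × 10 = 1.024 × 10^5
Final = 6.00 mM / 1.024 × 10^5 = 5.859 × 10^-5 mM = 0.0586 μM

0.0586 μM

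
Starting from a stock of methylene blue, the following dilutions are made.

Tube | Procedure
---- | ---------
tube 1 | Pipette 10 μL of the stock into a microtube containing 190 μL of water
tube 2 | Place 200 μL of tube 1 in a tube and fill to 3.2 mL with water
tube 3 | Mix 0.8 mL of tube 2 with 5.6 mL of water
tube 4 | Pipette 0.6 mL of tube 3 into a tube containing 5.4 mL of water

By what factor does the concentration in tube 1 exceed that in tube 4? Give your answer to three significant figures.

Step 1: 10 μL + 190 μL = 200 μL total → factor 200/10 = 20
Step 2: 200 μL brought to 3.2 mL → factor 3200/200 = 16
Step 3: 0.8 mL + 5.6 mL = 6.4 mL total → factor 6.4/0.8 = 8
Step 4: 0.6 mL + 5.4 mL = 6 mL total → factor 6/0.6 = 10
Dilution factor to tube 1 = 20; to tube 4 = 25600
[tube 1]/[tube 4] = (factor to tube 4)/(factor to tube 1) = 25600/20 = 1.28 × 10^3

1.28 × 10^3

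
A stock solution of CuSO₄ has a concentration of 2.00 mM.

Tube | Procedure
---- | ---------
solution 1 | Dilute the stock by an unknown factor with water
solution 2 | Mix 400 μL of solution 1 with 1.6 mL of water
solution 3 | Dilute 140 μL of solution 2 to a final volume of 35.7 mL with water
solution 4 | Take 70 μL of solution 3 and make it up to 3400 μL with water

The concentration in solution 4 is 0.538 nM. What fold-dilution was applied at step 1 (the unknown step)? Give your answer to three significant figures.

Step 1: unknown factor x
Step 2: 400 μL + 1.6 mL = 2000 μL total → factor 2000/400 = 5
Step 3: 140 μL brought to 35.7 mL → factor 35700/140 = 255
Step 4: 70 μL brought to 3400 μL → factor 3400/70 = 48.571
Product of known-step factors = 61929
Overall factor = 2.00 mM / (0.538 nM) = 3.7175 × 10^6
x = 3.7175 × 10^6 / 61929 = 60.0

60.0-fold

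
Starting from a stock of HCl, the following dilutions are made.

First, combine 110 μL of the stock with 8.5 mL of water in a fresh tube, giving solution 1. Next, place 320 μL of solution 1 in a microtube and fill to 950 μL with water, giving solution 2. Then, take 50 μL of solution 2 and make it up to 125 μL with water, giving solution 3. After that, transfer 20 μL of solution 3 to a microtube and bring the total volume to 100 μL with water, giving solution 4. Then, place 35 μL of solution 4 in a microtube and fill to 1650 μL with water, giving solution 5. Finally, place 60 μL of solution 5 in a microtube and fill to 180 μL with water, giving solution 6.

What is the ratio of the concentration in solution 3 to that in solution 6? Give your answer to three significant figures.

707

Step 1: 110 μL + 8.5 mL = 8610 μL total → factor 8610/110 = 78.273
Step 2: 320 μL brought to 950 μL → factor 950/320 = 2.9688
Step 3: 50 μL brought to 125 μL → factor 125/50 = 2.5
Step 4: 20 μL brought to 100 μL → factor 100/20 = 5
Step 5: 35 μL brought to 1650 μL → factor 1650/35 = 47.143
Step 6: 60 μL brought to 180 μL → factor 180/60 = 3
Dilution factor to solution 3 = 580.93; to solution 6 = 4.108 × 10^5
[solution 3]/[solution 6] = (factor to solution 6)/(factor to solution 3) = 4.108 × 10^5/580.93 = 707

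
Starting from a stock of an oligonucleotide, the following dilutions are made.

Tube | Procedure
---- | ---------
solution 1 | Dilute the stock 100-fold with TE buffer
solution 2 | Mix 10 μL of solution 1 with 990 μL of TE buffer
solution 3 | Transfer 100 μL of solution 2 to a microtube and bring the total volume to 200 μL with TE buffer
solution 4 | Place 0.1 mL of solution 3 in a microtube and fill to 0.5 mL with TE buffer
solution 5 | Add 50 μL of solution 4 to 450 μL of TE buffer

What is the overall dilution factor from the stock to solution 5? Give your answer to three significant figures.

1.00 × 10^6

Step 1: 100-fold → factor 100
Step 2: 10 μL + 990 μL = 1000 μL total → factor 1000/10 = 100
Step 3: 100 μL brought to 200 μL → factor 200/100 = 2
Step 4: 0.1 mL brought to 0.5 mL → factor 0.5/0.1 = 5
Step 5: 50 μL + 450 μL = 500 μL total → factor 500/50 = 10
Overall dilution factor = 100 × 100 × 2 × 5 × 10 = 1 × 10^6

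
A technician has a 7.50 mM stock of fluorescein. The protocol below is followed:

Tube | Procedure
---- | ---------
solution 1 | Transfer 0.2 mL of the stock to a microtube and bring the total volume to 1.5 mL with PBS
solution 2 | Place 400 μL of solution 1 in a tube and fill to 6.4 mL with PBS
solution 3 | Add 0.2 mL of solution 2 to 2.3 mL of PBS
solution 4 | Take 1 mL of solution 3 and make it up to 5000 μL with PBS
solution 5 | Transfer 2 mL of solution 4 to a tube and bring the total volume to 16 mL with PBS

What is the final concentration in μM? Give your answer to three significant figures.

0.125 μM

Step 1: 0.2 mL brought to 1.5 mL → factor 1.5/0.2 = 7.5
Step 2: 400 μL brought to 6.4 mL → factor 6400/400 = 16
Step 3: 0.2 mL + 2.3 mL = 2.5 mL total → factor 2.5/0.2 = 12.5
Step 4: 1 mL brought to 5000 μL → factor 5/1 = 5
Step 5: 2 mL brought to 16 mL → factor 16/2 = 8
Overall dilution factor = 7.5 × 16 × 12.5 × 5 × 8 = 60000
Final = 7.50 mM / 60000 = 0.0001250 mM = 0.125 μM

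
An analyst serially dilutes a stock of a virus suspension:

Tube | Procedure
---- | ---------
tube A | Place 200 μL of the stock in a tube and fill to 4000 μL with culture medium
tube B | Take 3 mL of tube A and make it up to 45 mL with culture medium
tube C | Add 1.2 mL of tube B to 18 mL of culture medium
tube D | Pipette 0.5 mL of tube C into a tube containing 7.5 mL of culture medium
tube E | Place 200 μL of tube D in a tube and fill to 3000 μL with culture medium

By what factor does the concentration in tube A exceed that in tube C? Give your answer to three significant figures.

Step 1: 200 μL brought to 4000 μL → factor 4000/200 = 20
Step 2: 3 mL brought to 45 mL → factor 45/3 = 15
Step 3: 1.2 mL + 18 mL = 19.2 mL total → factor 19.2/1.2 = 16
Dilution factor to tube A = 20; to tube C = 4800
[tube A]/[tube C] = (factor to tube C)/(factor to tube A) = 4800/20 = 240

240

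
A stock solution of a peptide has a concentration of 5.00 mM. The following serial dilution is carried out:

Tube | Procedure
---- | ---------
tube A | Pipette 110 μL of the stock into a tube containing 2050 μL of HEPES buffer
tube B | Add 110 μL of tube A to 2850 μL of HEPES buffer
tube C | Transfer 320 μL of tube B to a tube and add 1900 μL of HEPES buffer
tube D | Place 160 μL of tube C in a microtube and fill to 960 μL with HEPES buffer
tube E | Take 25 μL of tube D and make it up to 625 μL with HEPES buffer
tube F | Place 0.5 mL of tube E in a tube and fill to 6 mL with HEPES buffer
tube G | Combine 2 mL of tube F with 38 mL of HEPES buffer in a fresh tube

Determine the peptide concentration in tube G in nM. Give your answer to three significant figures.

0.0379 nM

Step 1: 110 μL + 2050 μL = 2160 μL total → factor 2160/110 = 19.636
Step 2: 110 μL + 2850 μL = 2960 μL total → factor 2960/110 = 26.909
Step 3: 320 μL + 1900 μL = 2220 μL total → factor 2220/320 = 6.9375
Step 4: 160 μL brought to 960 μL → factor 960/160 = 6
Step 5: 25 μL brought to 625 μL → factor 625/25 = 25
Step 6: 0.5 mL brought to 6 mL → factor 6/0.5 = 12
Step 7: 2 mL + 38 mL = 40 mL total → factor 40/2 = 20
Overall dilution factor = 19.636 × 26.909 × 6.9375 × 6 × 25 × 12 × 20 = 1.3197 × 10^8
Final = 5.00 mM / 1.3197 × 10^8 = 3.789 × 10^-8 mM = 0.0379 nM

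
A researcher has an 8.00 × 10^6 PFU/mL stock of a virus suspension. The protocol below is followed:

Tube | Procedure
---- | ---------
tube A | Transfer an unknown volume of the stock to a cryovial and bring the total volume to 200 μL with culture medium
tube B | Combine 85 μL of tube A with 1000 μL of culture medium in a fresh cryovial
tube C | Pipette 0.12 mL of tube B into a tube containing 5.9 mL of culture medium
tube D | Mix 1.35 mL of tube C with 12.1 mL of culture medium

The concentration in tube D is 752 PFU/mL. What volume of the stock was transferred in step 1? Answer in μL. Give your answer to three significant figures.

120 μL

Step 1: v brought to 200 μL → factor = 200 μL/v
Step 2: 85 μL + 1000 μL = 1085 μL total → factor 1085/85 = 12.765
Step 3: 0.12 mL + 5.9 mL = 6.02 mL total → factor 6.02/0.12 = 50.167
Step 4: 1.35 mL + 12.1 mL = 13.45 mL total → factor 13.45/1.35 = 9.963
Product of known-step factors = 6379.9
Overall factor = 8.00 × 10^6 PFU/mL / (752 PFU/mL) = 10638
Step-1 factor = 10638 / 6379.9 = 1.6675
v = 200 μL / 1.6675 = 120 μL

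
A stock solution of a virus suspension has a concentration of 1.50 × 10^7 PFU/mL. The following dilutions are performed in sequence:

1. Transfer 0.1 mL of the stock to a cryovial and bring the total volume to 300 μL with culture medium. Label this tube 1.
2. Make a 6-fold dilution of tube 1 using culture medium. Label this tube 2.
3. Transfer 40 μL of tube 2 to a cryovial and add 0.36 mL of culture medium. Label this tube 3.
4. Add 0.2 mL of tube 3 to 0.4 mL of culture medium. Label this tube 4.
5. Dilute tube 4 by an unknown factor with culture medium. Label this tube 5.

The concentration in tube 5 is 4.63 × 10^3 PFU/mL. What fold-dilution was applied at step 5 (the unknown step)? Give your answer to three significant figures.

Step 1: 0.1 mL brought to 300 μL → factor 0.3/0.1 = 3
Step 2: 6-fold → factor 6
Step 3: 40 μL + 0.36 mL = 400 μL total → factor 400/40 = 10
Step 4: 0.2 mL + 0.4 mL = 0.6 mL total → factor 0.6/0.2 = 3
Step 5: unknown factor x
Product of known-step factors = 540
Overall factor = 1.50 × 10^7 PFU/mL / (4.63 × 10^3 PFU/mL) = 3239.7
x = 3239.7 / 540 = 6.00

6.00-fold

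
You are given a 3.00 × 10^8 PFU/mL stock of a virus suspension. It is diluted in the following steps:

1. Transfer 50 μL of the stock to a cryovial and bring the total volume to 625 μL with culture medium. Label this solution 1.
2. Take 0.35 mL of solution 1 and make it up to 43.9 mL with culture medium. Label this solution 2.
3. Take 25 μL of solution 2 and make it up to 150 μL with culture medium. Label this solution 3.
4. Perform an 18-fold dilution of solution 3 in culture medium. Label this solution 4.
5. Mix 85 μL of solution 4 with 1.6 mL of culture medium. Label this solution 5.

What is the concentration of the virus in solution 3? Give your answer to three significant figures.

3.19 × 10^4 PFU/mL

Step 1: 50 μL brought to 625 μL → factor 625/50 = 12.5
Step 2: 0.35 mL brought to 43.9 mL → factor 43.9/0.35 = 125.43
Step 3: 25 μL brought to 150 μL → factor 150/25 = 6
Dilution factor through solution 3 = 12.5 × 125.43 × 6 = 9407.1
[solution 3] = 3.00 × 10^8 PFU/mL / 9407.1 = 3.19 × 10^4 PFU/mL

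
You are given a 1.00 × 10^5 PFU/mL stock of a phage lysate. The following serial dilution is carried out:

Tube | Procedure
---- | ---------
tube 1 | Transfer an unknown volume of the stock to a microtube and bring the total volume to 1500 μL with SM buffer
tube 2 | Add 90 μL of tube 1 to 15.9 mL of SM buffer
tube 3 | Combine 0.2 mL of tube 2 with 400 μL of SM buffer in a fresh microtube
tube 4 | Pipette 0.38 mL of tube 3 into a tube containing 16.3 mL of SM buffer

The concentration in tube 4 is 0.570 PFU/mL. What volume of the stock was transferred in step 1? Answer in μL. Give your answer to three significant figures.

Step 1: v brought to 1500 μL → factor = 1500 μL/v
Step 2: 90 μL + 15.9 mL = 15990 μL total → factor 15990/90 = 177.67
Step 3: 0.2 mL + 400 μL = 0.6 mL total → factor 0.6/0.2 = 3
Step 4: 0.38 mL + 16.3 mL = 16.68 mL total → factor 16.68/0.38 = 43.895
Product of known-step factors = 23396
Overall factor = 1.00 × 10^5 PFU/mL / (0.570 PFU/mL) = 1.7544 × 10^5
Step-1 factor = 1.7544 × 10^5 / 23396 = 7.4987
v = 1500 μL / 7.4987 = 200 μL

200 μL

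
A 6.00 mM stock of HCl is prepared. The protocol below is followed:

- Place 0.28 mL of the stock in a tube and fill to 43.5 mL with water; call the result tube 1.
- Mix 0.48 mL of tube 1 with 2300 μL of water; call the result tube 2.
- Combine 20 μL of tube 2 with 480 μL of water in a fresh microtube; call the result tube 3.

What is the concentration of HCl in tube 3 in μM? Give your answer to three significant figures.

0.267 μM

Step 1: 0.28 mL brought to 43.5 mL → factor 43.5/0.28 = 155.36
Step 2: 0.48 mL + 2300 μL = 2.78 mL total → factor 2.78/0.48 = 5.7917
Step 3: 20 μL + 480 μL = 500 μL total → factor 500/20 = 25
Overall dilution factor = 155.36 × 5.7917 × 25 = 22494
Final = 6.00 mM / 22494 = 0.0002667 mM = 0.267 μM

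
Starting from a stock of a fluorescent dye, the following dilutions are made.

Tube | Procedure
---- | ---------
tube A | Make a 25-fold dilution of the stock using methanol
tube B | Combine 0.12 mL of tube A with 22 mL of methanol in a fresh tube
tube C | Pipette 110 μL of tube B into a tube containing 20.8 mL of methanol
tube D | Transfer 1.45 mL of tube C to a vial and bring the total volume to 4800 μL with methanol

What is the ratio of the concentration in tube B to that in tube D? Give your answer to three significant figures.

Step 1: 25-fold → factor 25
Step 2: 0.12 mL + 22 mL = 22.12 mL total → factor 22.12/0.12 = 184.33
Step 3: 110 μL + 20.8 mL = 20910 μL total → factor 20910/110 = 190.09
Step 4: 1.45 mL brought to 4800 μL → factor 4.8/1.45 = 3.3103
Dilution factor to tube B = 4608.3; to tube D = 2.8999 × 10^6
[tube B]/[tube D] = (factor to tube D)/(factor to tube B) = 2.8999 × 10^6/4608.3 = 629

629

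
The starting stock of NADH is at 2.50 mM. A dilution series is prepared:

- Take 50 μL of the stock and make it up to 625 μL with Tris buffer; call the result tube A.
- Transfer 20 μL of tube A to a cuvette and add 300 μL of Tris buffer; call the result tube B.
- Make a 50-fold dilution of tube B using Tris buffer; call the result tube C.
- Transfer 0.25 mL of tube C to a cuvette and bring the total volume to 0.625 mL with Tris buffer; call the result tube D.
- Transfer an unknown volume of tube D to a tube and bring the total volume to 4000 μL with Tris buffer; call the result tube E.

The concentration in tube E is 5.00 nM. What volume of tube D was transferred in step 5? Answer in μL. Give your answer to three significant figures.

200 μL

Step 1: 50 μL brought to 625 μL → factor 625/50 = 12.5
Step 2: 20 μL + 300 μL = 320 μL total → factor 320/20 = 16
Step 3: 50-fold → factor 50
Step 4: 0.25 mL brought to 0.625 mL → factor 0.625/0.25 = 2.5
Step 5: v brought to 4000 μL → factor = 4000 μL/v
Product of known-step factors = 25000
Overall factor = 2.50 mM / (5.00 nM) = 5 × 10^5
Step-5 factor = 5 × 10^5 / 25000 = 20
v = 4000 μL / 20 = 200 μL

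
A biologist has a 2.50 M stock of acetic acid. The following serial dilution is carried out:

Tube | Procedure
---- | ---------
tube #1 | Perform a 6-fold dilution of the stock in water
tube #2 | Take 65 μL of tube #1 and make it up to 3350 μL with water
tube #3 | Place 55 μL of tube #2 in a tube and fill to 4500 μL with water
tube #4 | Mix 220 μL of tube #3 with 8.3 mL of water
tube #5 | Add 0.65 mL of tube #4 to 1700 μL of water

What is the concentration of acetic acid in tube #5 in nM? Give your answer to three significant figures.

706 nM

Step 1: 6-fold → factor 6
Step 2: 65 μL brought to 3350 μL → factor 3350/65 = 51.538
Step 3: 55 μL brought to 4500 μL → factor 4500/55 = 81.818
Step 4: 220 μL + 8.3 mL = 8520 μL total → factor 8520/220 = 38.727
Step 5: 0.65 mL + 1700 μL = 2.35 mL total → factor 2.35/0.65 = 3.6154
Overall dilution factor = 6 × 51.538 × 81.818 × 38.727 × 3.6154 = 3.5425 × 10^6
Final = 2.50 M / 3.5425 × 10^6 = 7.057 × 10^-7 M = 706 nM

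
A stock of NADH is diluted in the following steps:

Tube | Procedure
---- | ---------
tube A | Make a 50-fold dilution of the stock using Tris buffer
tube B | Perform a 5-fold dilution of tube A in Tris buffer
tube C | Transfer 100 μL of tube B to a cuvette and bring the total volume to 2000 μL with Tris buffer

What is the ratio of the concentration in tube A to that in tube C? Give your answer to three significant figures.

100

Step 1: 50-fold → factor 50
Step 2: 5-fold → factor 5
Step 3: 100 μL brought to 2000 μL → factor 2000/100 = 20
Dilution factor to tube A = 50; to tube C = 5000
[tube A]/[tube C] = (factor to tube C)/(factor to tube A) = 5000/50 = 100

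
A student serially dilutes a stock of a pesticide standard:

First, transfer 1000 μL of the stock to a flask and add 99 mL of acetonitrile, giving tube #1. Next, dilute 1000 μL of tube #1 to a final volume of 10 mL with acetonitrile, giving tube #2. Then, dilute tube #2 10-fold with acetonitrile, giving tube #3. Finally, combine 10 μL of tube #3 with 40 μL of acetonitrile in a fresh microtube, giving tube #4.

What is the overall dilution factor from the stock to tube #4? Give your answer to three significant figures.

Step 1: 1000 μL + 99 mL = 1 × 10^5 μL total → factor 1 × 10^5/1000 = 100
Step 2: 1000 μL brought to 10 mL → factor 10000/1000 = 10
Step 3: 10-fold → factor 10
Step 4: 10 μL + 40 μL = 50 μL total → factor 50/10 = 5
Overall dilution factor = 100 × 10 × 10 × 5 = 50000

5.00 × 10^4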